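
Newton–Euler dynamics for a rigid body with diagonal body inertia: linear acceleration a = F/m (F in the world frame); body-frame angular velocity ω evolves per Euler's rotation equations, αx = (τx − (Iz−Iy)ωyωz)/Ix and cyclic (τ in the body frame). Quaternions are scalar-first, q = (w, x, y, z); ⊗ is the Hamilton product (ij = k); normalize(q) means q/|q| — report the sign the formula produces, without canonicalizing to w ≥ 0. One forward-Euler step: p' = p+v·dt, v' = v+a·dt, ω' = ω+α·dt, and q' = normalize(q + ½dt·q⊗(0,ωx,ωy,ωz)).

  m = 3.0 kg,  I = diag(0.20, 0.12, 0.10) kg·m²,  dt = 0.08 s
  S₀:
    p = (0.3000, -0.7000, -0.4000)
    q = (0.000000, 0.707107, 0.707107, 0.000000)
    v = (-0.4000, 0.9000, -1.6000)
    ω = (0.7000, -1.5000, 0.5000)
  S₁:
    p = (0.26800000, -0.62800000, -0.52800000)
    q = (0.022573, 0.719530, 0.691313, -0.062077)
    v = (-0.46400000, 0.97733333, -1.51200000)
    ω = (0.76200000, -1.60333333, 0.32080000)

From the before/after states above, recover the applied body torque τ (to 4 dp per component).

ω₁ − ω₀ = (0.06200000, -0.10333333, -0.17920000)
gyro term ω₀×Iω₀ = (0.0150, 0.0350, 0.0840)
applied torque τ = (0.1700, -0.1200, -0.1400)

τ = (0.1700, -0.1200, -0.1400)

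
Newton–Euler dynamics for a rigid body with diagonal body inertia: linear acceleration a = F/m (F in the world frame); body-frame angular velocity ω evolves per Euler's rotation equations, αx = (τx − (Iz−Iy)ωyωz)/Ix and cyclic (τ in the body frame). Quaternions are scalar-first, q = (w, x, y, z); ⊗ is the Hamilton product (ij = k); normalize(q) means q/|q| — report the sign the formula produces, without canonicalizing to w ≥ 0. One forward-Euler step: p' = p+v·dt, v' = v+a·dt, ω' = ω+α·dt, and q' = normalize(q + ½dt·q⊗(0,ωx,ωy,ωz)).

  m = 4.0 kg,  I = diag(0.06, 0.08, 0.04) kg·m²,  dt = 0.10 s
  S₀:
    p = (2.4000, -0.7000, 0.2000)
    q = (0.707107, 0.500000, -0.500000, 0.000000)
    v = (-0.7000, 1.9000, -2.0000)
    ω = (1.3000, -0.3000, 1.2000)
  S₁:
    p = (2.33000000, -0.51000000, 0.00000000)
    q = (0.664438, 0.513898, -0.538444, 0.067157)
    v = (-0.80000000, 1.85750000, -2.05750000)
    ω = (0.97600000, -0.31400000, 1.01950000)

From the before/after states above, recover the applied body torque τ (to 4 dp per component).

τ = (-0.1800, 0.0200, -0.0800)

rate change Δω = (-0.32400000, -0.01400000, -0.18050000)
I·α + gyro = (-0.1800, 0.0200, -0.0800)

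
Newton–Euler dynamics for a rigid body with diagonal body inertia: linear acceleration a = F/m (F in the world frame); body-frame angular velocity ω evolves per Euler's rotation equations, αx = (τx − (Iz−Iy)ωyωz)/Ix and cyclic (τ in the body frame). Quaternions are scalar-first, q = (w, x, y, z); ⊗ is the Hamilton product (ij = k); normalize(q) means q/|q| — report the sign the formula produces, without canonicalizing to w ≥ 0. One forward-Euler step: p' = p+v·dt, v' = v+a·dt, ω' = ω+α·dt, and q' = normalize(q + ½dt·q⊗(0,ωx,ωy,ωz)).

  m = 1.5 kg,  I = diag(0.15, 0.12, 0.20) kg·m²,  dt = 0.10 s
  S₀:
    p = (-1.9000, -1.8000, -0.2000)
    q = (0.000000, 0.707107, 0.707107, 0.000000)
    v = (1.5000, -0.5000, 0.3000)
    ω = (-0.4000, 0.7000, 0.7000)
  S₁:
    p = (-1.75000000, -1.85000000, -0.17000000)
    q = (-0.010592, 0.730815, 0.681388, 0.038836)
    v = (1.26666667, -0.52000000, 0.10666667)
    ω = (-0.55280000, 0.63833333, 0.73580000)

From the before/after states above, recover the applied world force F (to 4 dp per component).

velocity change Δv = (-0.23333333, -0.02000000, -0.19333333)
applied force F = (-3.5000, -0.3000, -2.9000)

F = (-3.5000, -0.3000, -2.9000)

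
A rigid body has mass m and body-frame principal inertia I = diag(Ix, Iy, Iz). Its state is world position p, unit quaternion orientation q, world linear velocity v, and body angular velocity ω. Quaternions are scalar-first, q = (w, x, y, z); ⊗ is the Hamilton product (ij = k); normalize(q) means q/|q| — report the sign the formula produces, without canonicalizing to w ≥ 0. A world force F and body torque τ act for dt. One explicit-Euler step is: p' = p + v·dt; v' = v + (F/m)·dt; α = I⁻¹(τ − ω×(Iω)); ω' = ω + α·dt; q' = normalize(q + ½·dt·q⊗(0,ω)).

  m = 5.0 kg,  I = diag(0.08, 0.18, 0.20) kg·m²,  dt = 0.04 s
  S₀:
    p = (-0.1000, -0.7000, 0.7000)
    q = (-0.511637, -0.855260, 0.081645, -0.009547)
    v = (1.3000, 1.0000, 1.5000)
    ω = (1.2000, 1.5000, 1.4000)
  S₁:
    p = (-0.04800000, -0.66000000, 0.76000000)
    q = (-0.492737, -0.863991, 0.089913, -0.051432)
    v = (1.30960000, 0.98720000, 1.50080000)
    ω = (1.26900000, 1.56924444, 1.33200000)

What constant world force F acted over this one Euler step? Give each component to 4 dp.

v₁ − v₀ = (0.00960000, -0.01280000, 0.00080000)
m·(v₁−v₀)/dt = (1.2000, -1.6000, 0.1000)

F = (1.2000, -1.6000, 0.1000)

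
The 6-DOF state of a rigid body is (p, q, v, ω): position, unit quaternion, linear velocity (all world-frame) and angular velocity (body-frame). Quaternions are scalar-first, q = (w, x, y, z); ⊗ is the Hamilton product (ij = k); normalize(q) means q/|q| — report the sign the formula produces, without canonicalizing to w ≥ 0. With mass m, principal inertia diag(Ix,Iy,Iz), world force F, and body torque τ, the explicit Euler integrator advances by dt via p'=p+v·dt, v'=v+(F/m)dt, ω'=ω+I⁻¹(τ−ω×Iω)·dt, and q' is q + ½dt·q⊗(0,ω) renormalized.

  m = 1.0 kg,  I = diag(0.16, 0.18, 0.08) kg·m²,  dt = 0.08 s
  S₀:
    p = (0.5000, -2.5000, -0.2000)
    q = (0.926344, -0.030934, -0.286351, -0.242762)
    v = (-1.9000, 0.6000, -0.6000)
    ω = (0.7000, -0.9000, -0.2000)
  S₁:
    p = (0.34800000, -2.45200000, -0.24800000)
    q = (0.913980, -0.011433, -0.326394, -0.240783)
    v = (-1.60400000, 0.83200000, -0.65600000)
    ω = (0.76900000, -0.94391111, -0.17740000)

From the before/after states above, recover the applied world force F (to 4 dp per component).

F = (3.7000, 2.9000, -0.7000)

Δv = v₁−v₀ = (0.29600000, 0.23200000, -0.05600000)
m·(v₁−v₀)/dt = (3.7000, 2.9000, -0.7000)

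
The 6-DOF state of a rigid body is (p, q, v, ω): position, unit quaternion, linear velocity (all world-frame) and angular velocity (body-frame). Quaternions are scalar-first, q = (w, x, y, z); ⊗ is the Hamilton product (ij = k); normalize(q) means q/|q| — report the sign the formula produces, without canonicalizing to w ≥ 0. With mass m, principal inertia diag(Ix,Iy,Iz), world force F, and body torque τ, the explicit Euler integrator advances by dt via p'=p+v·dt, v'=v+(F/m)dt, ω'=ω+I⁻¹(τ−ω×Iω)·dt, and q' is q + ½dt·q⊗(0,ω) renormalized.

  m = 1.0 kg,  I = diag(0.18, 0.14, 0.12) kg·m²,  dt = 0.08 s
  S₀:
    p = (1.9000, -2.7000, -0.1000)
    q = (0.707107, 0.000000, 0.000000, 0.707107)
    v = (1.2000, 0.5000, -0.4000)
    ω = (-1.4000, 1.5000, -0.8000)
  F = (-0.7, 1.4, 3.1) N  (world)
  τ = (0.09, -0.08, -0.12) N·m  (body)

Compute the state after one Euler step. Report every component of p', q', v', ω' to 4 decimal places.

p' = (1.9960, -2.6600, -0.1320)
q' = (0.7269, -0.0817, 0.0028, 0.6818)
v' = (1.1440, 0.6120, -0.1520)
ω' = (-1.3707, 1.4159, -0.9360)

new position p' = (1.9960, -2.6600, -0.1320)
new velocity v' = (1.1440, 0.6120, -0.1520)
(τ − ω×Iω)/I = (0.3667, -1.0514, -1.7000)
ω + α·dt = (-1.3707, 1.4159, -0.9360)
Hamilton product q⊗(0,ω) = (0.5656856, -2.0506103, 0.0707107, -0.5656856)
updated quaternion q' = (0.7269, -0.0817, 0.0028, 0.6818)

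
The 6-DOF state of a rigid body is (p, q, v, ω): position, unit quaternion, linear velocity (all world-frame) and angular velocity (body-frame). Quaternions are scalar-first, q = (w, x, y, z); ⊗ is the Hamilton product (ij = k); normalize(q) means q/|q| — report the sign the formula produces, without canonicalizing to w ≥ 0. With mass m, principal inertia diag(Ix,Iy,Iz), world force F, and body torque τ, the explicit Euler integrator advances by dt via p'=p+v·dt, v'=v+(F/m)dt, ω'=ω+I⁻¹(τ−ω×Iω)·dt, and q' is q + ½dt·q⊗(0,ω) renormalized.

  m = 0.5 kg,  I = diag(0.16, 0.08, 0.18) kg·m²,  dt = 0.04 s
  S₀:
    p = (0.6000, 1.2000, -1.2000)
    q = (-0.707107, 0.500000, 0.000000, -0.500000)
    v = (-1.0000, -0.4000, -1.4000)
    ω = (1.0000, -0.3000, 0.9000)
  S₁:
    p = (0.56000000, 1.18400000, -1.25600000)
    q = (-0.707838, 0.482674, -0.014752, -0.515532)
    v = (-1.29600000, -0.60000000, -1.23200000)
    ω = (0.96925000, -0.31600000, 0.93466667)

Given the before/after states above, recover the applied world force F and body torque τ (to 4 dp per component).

Δv = v₁−v₀ = (-0.29600000, -0.20000000, 0.16800000)
applied force F = (-3.7000, -2.5000, 2.1000)
Δω = ω₁−ω₀ = (-0.03075000, -0.01600000, 0.03466667)
gyro term ω₀×Iω₀ = (-0.0270, -0.0180, 0.0240)
τ = I·(Δω/dt) + ω₀×(Iω₀) = (-0.1500, -0.0500, 0.1800)

F = (-3.7000, -2.5000, 2.1000)
τ = (-0.1500, -0.0500, 0.1800)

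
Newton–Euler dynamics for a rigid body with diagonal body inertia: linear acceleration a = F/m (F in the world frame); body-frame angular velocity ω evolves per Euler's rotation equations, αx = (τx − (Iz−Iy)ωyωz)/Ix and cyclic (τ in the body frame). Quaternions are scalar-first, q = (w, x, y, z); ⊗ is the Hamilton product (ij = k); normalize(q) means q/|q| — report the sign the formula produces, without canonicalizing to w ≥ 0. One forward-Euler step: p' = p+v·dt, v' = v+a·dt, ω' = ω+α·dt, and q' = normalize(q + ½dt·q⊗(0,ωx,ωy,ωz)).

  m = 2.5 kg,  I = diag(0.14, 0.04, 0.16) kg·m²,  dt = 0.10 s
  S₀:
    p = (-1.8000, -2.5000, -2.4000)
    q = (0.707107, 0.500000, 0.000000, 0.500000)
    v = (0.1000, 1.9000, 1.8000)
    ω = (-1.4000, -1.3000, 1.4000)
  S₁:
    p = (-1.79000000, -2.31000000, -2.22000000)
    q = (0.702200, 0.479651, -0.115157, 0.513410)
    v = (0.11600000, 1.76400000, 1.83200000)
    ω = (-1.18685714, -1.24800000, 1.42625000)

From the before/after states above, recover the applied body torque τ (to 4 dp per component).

τ = (0.0800, 0.0600, -0.1400)

rate change Δω = (0.21314286, 0.05200000, 0.02625000)
precession coupling = (-0.2184, 0.0392, -0.1820)
τ = I·(Δω/dt) + ω₀×(Iω₀) = (0.0800, 0.0600, -0.1400)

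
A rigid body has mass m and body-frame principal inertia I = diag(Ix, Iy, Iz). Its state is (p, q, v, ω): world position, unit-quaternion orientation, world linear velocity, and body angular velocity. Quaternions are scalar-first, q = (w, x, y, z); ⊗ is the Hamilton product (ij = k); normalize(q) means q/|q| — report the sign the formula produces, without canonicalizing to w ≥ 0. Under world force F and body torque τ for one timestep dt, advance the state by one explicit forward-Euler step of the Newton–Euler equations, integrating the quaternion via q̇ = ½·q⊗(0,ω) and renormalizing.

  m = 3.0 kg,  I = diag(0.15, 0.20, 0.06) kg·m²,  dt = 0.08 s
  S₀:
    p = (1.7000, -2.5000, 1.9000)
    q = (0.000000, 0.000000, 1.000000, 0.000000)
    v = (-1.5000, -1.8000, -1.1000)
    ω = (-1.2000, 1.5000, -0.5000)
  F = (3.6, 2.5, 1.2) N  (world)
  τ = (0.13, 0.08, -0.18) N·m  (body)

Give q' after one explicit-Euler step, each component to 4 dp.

q⊗(0,ω) = (-1.5000000, -0.5000000, 0.0000000, 1.2000000)
q + ½dt·q⊗(0,ω), renormalized = (-0.0598, -0.0199, 0.9969, 0.0478)

q' = (-0.0598, -0.0199, 0.9969, 0.0478)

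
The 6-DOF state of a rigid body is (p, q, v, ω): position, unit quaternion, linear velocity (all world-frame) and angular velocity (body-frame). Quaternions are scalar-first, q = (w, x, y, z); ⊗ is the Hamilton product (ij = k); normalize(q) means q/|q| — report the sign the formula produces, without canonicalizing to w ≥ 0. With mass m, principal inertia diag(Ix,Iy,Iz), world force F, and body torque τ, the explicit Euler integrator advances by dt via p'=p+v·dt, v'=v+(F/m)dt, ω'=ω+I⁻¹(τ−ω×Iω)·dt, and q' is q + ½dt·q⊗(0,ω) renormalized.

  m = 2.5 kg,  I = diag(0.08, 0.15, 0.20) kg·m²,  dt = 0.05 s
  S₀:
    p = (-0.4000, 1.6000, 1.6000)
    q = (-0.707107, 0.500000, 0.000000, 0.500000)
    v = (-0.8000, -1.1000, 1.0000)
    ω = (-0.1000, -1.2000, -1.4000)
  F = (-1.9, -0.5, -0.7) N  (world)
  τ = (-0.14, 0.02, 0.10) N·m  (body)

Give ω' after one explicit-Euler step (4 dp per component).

ω' = (-0.2400, -1.1877, -1.3771)

gyro term ω×Iω = (0.0840, -0.0168, 0.0084)
α = I⁻¹(τ − ω×Iω) = (-2.8000, 0.2453, 0.4580)
ω' = ω + α·dt = (-0.2400, -1.1877, -1.3771)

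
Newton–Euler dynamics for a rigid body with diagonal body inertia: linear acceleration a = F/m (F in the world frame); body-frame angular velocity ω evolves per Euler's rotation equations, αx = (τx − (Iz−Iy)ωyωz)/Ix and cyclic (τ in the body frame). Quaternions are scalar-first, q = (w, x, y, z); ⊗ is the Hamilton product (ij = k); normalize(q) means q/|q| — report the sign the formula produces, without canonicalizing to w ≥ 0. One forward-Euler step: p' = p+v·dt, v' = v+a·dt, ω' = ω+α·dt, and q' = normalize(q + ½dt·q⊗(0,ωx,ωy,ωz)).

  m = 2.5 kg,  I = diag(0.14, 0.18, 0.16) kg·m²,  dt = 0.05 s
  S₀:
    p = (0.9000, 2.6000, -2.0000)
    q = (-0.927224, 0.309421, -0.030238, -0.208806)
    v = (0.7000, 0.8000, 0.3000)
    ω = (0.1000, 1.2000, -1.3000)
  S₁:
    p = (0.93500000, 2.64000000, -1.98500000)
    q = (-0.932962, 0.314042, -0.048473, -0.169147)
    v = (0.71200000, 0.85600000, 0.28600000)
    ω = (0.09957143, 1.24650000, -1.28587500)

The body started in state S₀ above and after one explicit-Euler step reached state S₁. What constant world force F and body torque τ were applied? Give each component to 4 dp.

v₁ − v₀ = (0.01200000, 0.05600000, -0.01400000)
m·(v₁−v₀)/dt = (0.6000, 2.8000, -0.7000)
Δω = ω₁−ω₀ = (-0.00042857, 0.04650000, 0.01412500)
τ = I·(Δω/dt) + ω₀×(Iω₀) = (0.0300, 0.1700, 0.0500)

F = (0.6000, 2.8000, -0.7000)
τ = (0.0300, 0.1700, 0.0500)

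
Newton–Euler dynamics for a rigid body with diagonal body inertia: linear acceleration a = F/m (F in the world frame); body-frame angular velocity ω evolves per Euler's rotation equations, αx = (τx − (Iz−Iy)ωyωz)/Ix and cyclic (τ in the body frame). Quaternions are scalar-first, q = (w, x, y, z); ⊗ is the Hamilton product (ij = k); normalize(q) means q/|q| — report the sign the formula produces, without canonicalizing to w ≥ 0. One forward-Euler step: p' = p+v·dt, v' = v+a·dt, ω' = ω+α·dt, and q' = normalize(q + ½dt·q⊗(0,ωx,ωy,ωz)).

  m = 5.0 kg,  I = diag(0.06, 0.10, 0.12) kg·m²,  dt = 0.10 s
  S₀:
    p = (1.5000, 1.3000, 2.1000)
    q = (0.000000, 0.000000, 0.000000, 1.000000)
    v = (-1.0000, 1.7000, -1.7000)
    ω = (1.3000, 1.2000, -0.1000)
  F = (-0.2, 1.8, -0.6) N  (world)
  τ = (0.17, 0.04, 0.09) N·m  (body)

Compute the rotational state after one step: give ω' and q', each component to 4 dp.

ω' = (1.5873, 1.2322, -0.0770)
q' = (0.0050, -0.0598, 0.0647, 0.9961)

precession coupling ω×(Iω) = (-0.0024, 0.0078, 0.0624)
α = I⁻¹(τ − ω×Iω) = (2.8733, 0.3220, 0.2300)
ω + α·dt = (1.5873, 1.2322, -0.0770)
2q̇ = q⊗(0,ω) = (0.1000000, -1.2000000, 1.3000000, 0.0000000)
updated quaternion q' = (0.0050, -0.0598, 0.0647, 0.9961)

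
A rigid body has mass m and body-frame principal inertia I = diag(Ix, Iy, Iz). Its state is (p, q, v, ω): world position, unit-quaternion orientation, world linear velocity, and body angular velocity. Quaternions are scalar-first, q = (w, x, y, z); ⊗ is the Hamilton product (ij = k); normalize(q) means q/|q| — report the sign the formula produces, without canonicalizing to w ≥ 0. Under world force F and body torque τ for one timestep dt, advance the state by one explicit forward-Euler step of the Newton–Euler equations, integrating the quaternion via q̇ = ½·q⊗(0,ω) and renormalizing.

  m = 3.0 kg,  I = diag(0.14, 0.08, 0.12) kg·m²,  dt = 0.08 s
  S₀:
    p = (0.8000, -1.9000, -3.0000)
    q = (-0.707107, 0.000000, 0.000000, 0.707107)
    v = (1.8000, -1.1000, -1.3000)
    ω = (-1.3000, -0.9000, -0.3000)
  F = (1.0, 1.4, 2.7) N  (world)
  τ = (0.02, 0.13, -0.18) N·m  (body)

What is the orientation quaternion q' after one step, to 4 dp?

Hamilton product q⊗(0,ω) = (0.2121321, 1.5556354, -0.2828428, 0.2121321)
q' = normalize(q + ½dt·q⊗(0,ω)) = (-0.6972, 0.0621, -0.0113, 0.7141)

q' = (-0.6972, 0.0621, -0.0113, 0.7141)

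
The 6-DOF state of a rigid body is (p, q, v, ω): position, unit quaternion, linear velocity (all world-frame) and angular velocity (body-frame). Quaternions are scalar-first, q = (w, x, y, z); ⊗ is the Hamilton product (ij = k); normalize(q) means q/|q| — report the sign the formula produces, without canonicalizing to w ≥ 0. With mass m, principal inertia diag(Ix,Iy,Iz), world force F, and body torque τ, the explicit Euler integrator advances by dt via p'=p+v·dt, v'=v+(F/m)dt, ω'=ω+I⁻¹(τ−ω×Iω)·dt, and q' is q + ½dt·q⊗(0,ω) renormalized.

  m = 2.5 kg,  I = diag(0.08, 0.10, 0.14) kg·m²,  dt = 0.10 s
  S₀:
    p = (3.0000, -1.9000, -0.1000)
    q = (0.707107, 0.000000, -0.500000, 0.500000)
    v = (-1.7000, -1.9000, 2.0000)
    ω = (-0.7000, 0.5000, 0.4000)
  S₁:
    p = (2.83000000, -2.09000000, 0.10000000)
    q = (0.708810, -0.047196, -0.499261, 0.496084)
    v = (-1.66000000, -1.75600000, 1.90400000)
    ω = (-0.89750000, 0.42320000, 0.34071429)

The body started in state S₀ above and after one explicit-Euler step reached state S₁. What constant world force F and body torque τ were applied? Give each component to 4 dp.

velocity change Δv = (0.04000000, 0.14400000, -0.09600000)
applied force F = (1.0000, 3.6000, -2.4000)
rate change Δω = (-0.19750000, -0.07680000, -0.05928571)
precession coupling = (0.0080, 0.0168, -0.0070)
τ = I·(Δω/dt) + ω₀×(Iω₀) = (-0.1500, -0.0600, -0.0900)

F = (1.0000, 3.6000, -2.4000)
τ = (-0.1500, -0.0600, -0.0900)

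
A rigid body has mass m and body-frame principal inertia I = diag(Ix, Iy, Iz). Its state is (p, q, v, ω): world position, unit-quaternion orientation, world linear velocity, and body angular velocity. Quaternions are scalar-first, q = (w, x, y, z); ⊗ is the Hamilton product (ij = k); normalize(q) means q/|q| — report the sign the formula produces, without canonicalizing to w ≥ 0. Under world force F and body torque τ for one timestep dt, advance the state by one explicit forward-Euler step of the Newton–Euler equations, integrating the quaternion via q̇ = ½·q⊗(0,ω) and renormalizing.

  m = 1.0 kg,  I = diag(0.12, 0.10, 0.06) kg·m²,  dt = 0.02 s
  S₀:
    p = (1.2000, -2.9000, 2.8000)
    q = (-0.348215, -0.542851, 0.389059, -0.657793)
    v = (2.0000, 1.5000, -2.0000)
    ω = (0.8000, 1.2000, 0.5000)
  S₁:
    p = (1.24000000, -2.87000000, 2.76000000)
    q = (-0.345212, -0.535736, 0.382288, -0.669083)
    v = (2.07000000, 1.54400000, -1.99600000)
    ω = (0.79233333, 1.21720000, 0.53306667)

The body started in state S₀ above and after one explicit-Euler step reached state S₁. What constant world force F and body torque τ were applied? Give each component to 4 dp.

rate change Δω = (-0.00766667, 0.01720000, 0.03306667)
gyro term ω₀×Iω₀ = (-0.0240, 0.0240, -0.0192)
τ = I·(Δω/dt) + ω₀×(Iω₀) = (-0.0700, 0.1100, 0.0800)
v₁ − v₀ = (0.07000000, 0.04400000, 0.00400000)
applied force F = (3.5000, 2.2000, 0.2000)

F = (3.5000, 2.2000, 0.2000)
τ = (-0.0700, 0.1100, 0.0800)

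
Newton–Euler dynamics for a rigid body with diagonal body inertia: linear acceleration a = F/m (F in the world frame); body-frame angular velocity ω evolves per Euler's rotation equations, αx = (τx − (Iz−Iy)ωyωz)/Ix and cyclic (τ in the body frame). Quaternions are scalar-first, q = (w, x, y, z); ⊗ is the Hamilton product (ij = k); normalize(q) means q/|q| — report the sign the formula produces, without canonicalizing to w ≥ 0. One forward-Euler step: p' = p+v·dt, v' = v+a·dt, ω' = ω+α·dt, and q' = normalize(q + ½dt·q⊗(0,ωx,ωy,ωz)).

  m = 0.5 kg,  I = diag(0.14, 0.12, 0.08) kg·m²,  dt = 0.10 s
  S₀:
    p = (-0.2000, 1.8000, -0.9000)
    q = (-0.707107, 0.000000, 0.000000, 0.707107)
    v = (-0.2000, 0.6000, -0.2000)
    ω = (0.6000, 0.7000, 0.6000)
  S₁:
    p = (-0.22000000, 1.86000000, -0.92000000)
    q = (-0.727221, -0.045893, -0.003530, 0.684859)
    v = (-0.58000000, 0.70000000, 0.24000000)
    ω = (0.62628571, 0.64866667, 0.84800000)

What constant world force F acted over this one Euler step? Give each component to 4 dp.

F = (-1.9000, 0.5000, 2.2000)

v₁ − v₀ = (-0.38000000, 0.10000000, 0.44000000)
m·(v₁−v₀)/dt = (-1.9000, 0.5000, 2.2000)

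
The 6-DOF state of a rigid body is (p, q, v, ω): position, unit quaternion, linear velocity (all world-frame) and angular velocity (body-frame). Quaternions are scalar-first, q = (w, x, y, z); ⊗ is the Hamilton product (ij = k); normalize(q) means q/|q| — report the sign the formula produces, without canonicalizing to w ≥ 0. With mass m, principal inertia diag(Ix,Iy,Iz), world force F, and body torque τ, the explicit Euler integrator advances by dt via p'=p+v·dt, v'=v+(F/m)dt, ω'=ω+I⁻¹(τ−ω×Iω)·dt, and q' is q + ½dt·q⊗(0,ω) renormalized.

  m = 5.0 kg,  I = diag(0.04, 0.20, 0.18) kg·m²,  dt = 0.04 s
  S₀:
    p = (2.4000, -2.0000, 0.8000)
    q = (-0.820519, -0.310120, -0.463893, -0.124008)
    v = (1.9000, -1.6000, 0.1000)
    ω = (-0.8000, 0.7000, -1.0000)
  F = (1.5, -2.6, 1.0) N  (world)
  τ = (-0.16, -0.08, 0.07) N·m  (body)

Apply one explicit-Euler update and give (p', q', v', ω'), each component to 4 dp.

p' = (2.4760, -2.0640, 0.8040)
q' = (-0.8211, -0.2859, -0.4794, -0.1193)
v' = (1.9120, -1.6208, 0.1080)
ω' = (-0.9740, 0.7064, -0.9645)

linear accel F/m = (0.3000, -0.5200, 0.2000)
new position p' = (2.4760, -2.0640, 0.8040)
v + (F/m)dt = (1.9120, -1.6208, 0.1080)
angular accel α = (-4.3500, 0.1600, 0.8867)
new body rate ω' = (-0.9740, 0.7064, -0.9645)
Hamilton product q⊗(0,ω) = (-0.0473789, 1.2071138, -0.7852769, 0.2323206)
updated quaternion q' = (-0.8211, -0.2859, -0.4794, -0.1193)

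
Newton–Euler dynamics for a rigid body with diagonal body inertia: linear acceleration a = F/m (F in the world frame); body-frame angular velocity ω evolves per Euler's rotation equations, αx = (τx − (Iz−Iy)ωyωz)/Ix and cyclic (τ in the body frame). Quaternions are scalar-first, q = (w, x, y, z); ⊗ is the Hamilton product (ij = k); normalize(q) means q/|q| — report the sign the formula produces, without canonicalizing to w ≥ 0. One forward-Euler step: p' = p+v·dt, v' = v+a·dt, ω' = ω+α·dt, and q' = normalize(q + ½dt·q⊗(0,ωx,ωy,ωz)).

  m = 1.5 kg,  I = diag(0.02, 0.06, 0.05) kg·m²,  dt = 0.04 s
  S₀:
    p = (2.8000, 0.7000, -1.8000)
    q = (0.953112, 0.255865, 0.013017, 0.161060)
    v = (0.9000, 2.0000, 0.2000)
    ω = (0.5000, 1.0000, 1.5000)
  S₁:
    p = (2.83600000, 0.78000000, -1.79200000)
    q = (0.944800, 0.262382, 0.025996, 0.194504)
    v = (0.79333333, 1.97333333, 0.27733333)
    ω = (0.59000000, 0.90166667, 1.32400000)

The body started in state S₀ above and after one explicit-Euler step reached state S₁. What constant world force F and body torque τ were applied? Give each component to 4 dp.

Δω = ω₁−ω₀ = (0.09000000, -0.09833333, -0.17600000)
precession coupling = (-0.0150, -0.0225, 0.0200)
applied torque τ = (0.0300, -0.1700, -0.2000)
velocity change Δv = (-0.10666667, -0.02666667, 0.07733333)
F = m·Δv/dt = (-4.0000, -1.0000, 2.9000)

F = (-4.0000, -1.0000, 2.9000)
τ = (0.0300, -0.1700, -0.2000)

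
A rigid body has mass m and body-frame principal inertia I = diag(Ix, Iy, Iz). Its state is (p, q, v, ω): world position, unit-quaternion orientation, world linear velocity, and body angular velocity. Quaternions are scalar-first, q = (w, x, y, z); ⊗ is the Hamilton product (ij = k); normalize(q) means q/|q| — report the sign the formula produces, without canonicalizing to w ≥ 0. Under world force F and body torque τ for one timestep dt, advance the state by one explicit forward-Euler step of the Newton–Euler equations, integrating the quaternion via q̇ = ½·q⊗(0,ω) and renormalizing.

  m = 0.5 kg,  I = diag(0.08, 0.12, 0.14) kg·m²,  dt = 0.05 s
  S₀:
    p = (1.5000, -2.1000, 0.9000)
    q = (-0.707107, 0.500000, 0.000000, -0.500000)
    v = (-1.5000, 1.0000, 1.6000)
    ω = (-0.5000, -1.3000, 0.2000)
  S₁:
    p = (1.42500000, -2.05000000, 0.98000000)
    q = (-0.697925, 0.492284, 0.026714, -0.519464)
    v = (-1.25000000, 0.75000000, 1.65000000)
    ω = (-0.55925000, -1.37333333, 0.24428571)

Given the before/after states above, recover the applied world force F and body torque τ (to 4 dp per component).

F = (2.5000, -2.5000, 0.5000)
τ = (-0.1000, -0.1700, 0.1500)

velocity change Δv = (0.25000000, -0.25000000, 0.05000000)
applied force F = (2.5000, -2.5000, 0.5000)
ω₁ − ω₀ = (-0.05925000, -0.07333333, 0.04428571)
I·α + gyro = (-0.1000, -0.1700, 0.1500)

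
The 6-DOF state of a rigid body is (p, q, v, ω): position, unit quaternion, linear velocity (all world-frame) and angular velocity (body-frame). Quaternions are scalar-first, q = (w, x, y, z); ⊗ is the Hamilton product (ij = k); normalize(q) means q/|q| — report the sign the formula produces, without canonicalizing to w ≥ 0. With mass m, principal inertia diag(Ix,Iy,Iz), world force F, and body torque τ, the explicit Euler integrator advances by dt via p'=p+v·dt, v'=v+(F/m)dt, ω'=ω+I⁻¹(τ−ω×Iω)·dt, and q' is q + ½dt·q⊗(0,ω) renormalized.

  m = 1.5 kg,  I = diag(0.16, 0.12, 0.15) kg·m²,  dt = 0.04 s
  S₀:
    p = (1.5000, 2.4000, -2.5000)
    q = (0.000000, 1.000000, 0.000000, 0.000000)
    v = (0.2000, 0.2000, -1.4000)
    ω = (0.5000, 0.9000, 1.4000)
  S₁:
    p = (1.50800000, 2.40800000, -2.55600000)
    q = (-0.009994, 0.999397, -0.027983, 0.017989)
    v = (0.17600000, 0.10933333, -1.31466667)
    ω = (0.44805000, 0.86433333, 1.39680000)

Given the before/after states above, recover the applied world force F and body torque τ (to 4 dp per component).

Δω = ω₁−ω₀ = (-0.05195000, -0.03566667, -0.00320000)
ω₀×(Iω₀) = (0.0378, 0.0070, -0.0180)
τ = I·(Δω/dt) + ω₀×(Iω₀) = (-0.1700, -0.1000, -0.0300)
v₁ − v₀ = (-0.02400000, -0.09066667, 0.08533333)
F = m·Δv/dt = (-0.9000, -3.4000, 3.2000)

F = (-0.9000, -3.4000, 3.2000)
τ = (-0.1700, -0.1000, -0.0300)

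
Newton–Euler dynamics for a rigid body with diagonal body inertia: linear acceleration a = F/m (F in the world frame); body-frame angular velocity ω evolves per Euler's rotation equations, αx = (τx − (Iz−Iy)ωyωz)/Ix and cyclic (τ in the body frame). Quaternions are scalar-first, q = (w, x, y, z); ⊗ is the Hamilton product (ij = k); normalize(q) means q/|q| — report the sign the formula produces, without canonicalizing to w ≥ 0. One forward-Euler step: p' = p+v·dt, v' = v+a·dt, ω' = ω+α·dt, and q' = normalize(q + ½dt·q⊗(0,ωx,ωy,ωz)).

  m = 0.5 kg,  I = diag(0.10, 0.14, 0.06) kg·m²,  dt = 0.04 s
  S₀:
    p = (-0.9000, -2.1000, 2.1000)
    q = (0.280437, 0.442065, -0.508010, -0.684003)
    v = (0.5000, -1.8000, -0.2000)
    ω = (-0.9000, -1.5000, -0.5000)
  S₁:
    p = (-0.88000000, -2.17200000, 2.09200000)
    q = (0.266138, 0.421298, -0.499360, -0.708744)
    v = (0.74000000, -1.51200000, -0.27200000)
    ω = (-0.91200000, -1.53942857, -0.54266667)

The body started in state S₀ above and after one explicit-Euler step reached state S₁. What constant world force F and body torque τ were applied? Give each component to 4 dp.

F = (3.0000, 3.6000, -0.9000)
τ = (-0.0900, -0.1200, -0.0100)

Δω = ω₁−ω₀ = (-0.01200000, -0.03942857, -0.04266667)
τ = I·(Δω/dt) + ω₀×(Iω₀) = (-0.0900, -0.1200, -0.0100)
Δv = v₁−v₀ = (0.24000000, 0.28800000, -0.07200000)
F = m·Δv/dt = (3.0000, 3.6000, -0.9000)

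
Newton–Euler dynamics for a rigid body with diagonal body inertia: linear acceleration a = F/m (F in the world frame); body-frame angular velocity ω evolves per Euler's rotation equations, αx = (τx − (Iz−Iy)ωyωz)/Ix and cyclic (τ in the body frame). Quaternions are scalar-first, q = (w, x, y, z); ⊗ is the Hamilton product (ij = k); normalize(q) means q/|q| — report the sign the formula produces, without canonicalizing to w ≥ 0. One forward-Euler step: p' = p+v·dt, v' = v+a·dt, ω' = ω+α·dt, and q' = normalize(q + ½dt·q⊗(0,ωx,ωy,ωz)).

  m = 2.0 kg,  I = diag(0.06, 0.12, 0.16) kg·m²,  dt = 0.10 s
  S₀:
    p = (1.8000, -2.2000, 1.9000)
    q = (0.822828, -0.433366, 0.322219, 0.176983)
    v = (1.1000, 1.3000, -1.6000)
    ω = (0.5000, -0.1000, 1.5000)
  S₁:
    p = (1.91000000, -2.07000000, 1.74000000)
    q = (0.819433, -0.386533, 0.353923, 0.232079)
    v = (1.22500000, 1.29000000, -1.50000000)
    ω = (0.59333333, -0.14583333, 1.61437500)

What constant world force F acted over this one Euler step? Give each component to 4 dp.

F = (2.5000, -0.2000, 2.0000)

velocity change Δv = (0.12500000, -0.01000000, 0.10000000)
F = m·Δv/dt = (2.5000, -0.2000, 2.0000)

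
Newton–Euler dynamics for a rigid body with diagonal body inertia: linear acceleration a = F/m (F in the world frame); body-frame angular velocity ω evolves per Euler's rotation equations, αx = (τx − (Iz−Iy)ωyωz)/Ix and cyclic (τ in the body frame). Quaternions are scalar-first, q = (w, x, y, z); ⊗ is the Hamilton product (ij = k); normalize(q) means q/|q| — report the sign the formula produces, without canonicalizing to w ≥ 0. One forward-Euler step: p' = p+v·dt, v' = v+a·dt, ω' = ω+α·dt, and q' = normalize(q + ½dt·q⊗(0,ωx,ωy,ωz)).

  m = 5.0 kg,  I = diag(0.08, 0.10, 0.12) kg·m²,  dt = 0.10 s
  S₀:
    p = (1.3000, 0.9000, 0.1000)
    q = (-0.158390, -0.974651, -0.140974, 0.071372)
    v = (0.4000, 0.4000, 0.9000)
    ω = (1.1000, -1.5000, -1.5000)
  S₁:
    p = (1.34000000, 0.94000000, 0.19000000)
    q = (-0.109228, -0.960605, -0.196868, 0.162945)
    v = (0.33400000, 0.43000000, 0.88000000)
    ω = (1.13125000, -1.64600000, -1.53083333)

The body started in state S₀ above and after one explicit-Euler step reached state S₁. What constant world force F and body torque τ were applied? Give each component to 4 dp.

ω₁ − ω₀ = (0.03125000, -0.14600000, -0.03083333)
τ = I·(Δω/dt) + ω₀×(Iω₀) = (0.0700, -0.0800, -0.0700)
Δv = v₁−v₀ = (-0.06600000, 0.03000000, -0.02000000)
m·(v₁−v₀)/dt = (-3.3000, 1.5000, -1.0000)

F = (-3.3000, 1.5000, -1.0000)
τ = (0.0700, -0.0800, -0.0700)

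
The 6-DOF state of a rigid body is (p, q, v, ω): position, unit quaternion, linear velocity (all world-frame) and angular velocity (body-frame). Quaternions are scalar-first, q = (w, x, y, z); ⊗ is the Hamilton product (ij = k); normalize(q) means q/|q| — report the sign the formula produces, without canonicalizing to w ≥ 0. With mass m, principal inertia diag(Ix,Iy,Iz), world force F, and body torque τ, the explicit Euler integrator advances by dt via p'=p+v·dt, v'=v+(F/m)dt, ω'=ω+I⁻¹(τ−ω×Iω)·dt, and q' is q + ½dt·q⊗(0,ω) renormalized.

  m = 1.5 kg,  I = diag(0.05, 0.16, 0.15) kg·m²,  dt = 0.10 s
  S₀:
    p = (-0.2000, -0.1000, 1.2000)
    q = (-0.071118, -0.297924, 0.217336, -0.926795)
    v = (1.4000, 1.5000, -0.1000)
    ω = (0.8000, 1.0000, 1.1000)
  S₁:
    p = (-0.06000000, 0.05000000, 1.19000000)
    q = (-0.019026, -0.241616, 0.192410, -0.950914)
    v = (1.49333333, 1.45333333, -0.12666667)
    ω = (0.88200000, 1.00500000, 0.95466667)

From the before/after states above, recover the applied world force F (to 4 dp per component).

F = (1.4000, -0.7000, -0.4000)

v₁ − v₀ = (0.09333333, -0.04666667, -0.02666667)
m·(v₁−v₀)/dt = (1.4000, -0.7000, -0.4000)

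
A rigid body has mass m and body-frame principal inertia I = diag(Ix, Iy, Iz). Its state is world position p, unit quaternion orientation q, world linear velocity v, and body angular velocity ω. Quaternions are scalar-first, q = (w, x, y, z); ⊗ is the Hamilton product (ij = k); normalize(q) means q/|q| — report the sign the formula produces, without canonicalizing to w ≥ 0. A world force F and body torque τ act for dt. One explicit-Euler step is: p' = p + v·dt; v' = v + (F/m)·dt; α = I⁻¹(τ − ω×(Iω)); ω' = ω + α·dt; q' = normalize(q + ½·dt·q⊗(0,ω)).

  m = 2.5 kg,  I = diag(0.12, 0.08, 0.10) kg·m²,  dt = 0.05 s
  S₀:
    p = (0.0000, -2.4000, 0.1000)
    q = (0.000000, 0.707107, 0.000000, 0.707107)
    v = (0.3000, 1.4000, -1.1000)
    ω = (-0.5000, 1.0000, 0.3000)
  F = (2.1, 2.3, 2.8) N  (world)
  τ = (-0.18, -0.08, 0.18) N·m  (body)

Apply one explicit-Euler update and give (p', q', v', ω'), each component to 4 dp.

p' = (0.0150, -2.3300, 0.0450)
q' = (0.0035, 0.6891, -0.0141, 0.7245)
v' = (0.3420, 1.4460, -1.0440)
ω' = (-0.5775, 0.9519, 0.3800)

linear accel F/m = (0.8400, 0.9200, 1.1200)
p' = p + v·dt = (0.0150, -2.3300, 0.0450)
v' = v + a·dt = (0.3420, 1.4460, -1.0440)
gyro term ω×Iω = (0.0060, -0.0030, 0.0200)
angular accel α = (-1.5500, -0.9625, 1.6000)
ω + α·dt = (-0.5775, 0.9519, 0.3800)
2q̇ = q⊗(0,ω) = (0.1414214, -0.7071070, -0.5656856, 0.7071070)
q' = normalize(q + ½dt·q⊗(0,ω)) = (0.0035, 0.6891, -0.0141, 0.7245)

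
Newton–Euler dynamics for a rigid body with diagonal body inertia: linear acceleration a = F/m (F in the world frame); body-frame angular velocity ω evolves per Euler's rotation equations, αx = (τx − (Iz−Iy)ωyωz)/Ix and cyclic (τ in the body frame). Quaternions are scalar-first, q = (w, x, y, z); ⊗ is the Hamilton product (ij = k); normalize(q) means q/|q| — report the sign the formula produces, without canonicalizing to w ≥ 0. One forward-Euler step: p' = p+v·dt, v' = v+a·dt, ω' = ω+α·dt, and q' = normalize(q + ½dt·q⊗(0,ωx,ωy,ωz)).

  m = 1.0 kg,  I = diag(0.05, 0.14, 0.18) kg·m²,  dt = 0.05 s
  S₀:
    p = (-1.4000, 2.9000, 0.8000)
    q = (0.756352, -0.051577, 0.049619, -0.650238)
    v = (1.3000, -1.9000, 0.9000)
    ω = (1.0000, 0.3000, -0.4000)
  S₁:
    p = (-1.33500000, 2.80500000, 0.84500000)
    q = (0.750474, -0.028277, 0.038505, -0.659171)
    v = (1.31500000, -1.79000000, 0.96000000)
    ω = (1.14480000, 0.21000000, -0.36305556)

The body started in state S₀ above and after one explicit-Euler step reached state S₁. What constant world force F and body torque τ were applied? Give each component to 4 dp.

rate change Δω = (0.14480000, -0.09000000, 0.03694444)
precession coupling = (-0.0048, 0.0520, 0.0270)
applied torque τ = (0.1400, -0.2000, 0.1600)
velocity change Δv = (0.01500000, 0.11000000, 0.06000000)
applied force F = (0.3000, 2.2000, 1.2000)

F = (0.3000, 2.2000, 1.2000)
τ = (0.1400, -0.2000, 0.1600)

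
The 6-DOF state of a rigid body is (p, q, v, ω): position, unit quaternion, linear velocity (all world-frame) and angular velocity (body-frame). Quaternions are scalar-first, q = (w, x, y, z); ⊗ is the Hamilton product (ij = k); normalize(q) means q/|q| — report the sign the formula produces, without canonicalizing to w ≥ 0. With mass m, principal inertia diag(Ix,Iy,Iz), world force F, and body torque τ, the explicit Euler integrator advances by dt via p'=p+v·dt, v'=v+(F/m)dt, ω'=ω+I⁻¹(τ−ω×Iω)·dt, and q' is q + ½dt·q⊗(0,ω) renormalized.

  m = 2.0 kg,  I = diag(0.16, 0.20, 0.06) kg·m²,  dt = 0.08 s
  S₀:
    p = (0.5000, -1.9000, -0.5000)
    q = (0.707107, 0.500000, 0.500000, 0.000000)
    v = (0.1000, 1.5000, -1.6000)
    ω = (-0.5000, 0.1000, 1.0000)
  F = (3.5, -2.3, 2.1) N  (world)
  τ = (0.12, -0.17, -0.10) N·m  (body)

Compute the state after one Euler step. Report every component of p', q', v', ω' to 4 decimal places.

a = F/m = (1.7500, -1.1500, 1.0500)
p + v·dt = (0.5080, -1.7800, -0.6280)
v + (F/m)dt = (0.2400, 1.4080, -1.5160)
precession coupling ω×(Iω) = (-0.0140, -0.0500, -0.0020)
angular accel α = (0.8375, -0.6000, -1.6333)
ω' = ω + α·dt = (-0.4330, 0.0520, 0.8693)
2q̇ = q⊗(0,ω) = (0.2000000, 0.1464465, -0.4292893, 1.0071070)
q' = normalize(q + ½dt·q⊗(0,ω)) = (0.7144, 0.5053, 0.4823, 0.0402)

p' = (0.5080, -1.7800, -0.6280)
q' = (0.7144, 0.5053, 0.4823, 0.0402)
v' = (0.2400, 1.4080, -1.5160)
ω' = (-0.4330, 0.0520, 0.8693)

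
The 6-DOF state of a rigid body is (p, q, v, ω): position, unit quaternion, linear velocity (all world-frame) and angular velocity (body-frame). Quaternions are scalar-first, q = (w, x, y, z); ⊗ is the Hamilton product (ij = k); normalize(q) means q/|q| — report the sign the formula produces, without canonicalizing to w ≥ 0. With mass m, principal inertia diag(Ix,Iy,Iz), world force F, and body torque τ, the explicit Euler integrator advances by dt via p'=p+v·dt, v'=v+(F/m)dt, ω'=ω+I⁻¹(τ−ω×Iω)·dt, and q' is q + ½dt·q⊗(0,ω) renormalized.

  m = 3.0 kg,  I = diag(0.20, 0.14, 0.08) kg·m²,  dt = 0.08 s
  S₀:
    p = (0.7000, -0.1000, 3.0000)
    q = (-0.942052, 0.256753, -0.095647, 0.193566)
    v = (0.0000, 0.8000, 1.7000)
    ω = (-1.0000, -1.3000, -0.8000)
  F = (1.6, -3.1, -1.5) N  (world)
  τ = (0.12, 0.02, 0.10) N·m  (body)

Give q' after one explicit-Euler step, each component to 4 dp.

q' = (-0.9281, 0.3067, -0.0461, 0.2060)

2q̇ = q⊗(0,ω) = (0.2872647, 1.2702054, 1.2365040, 0.3242157)
q + ½dt·q⊗(0,ω), renormalized = (-0.9281, 0.3067, -0.0461, 0.2060)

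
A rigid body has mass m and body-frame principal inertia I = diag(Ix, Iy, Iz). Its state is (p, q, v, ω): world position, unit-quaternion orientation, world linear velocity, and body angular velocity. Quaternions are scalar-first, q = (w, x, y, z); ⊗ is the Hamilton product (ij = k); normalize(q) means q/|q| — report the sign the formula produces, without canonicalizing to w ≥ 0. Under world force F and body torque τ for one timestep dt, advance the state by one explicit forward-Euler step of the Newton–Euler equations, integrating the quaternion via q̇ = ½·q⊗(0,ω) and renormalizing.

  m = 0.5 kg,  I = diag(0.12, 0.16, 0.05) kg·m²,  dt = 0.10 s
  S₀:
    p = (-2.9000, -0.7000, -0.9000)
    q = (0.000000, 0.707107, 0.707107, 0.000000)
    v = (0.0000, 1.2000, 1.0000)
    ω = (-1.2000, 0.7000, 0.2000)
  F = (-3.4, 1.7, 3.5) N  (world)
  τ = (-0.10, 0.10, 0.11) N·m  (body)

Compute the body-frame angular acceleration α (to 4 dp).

ω×(Iω) gyroscopic = (-0.0154, -0.0168, -0.0336)
(τ − ω×Iω)/I = (-0.7050, 0.7300, 2.8720)

α = (-0.7050, 0.7300, 2.8720)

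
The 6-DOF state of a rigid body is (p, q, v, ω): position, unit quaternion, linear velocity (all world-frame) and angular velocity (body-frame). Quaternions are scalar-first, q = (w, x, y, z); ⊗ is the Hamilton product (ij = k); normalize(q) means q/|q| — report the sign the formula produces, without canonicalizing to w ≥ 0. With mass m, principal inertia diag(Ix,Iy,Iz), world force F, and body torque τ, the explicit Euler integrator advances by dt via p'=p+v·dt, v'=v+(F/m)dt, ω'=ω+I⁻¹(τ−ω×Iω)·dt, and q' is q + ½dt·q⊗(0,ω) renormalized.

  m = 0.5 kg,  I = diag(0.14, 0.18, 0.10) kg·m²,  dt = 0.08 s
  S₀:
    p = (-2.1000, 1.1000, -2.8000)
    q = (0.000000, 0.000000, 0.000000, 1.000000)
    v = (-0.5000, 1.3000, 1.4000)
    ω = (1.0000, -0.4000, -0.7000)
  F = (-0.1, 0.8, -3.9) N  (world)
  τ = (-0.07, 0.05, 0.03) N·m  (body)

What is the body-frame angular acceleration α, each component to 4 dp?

α = (-0.3400, 0.4333, 0.4600)

ω×(Iω) gyroscopic = (-0.0224, -0.0280, -0.0160)
(τ − ω×Iω)/I = (-0.3400, 0.4333, 0.4600)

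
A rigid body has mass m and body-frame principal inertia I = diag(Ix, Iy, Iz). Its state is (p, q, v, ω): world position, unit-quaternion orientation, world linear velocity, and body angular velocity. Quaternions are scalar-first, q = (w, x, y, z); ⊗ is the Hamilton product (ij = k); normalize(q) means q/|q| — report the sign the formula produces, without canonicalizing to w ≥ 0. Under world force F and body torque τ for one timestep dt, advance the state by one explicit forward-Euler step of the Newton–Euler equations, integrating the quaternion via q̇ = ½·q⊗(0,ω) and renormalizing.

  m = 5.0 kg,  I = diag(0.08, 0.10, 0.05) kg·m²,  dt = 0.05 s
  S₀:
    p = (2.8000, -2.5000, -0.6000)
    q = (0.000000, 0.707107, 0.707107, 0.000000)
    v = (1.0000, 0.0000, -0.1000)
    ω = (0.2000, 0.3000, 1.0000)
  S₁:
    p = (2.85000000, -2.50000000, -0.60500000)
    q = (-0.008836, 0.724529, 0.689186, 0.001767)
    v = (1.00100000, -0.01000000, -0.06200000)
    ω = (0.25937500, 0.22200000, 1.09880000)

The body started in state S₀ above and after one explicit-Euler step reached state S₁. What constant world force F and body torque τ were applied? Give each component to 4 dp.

rate change Δω = (0.05937500, -0.07800000, 0.09880000)
ω₀×(Iω₀) = (-0.0150, 0.0060, 0.0012)
τ = I·(Δω/dt) + ω₀×(Iω₀) = (0.0800, -0.1500, 0.1000)
Δv = v₁−v₀ = (0.00100000, -0.01000000, 0.03800000)
F = m·Δv/dt = (0.1000, -1.0000, 3.8000)

F = (0.1000, -1.0000, 3.8000)
τ = (0.0800, -0.1500, 0.1000)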